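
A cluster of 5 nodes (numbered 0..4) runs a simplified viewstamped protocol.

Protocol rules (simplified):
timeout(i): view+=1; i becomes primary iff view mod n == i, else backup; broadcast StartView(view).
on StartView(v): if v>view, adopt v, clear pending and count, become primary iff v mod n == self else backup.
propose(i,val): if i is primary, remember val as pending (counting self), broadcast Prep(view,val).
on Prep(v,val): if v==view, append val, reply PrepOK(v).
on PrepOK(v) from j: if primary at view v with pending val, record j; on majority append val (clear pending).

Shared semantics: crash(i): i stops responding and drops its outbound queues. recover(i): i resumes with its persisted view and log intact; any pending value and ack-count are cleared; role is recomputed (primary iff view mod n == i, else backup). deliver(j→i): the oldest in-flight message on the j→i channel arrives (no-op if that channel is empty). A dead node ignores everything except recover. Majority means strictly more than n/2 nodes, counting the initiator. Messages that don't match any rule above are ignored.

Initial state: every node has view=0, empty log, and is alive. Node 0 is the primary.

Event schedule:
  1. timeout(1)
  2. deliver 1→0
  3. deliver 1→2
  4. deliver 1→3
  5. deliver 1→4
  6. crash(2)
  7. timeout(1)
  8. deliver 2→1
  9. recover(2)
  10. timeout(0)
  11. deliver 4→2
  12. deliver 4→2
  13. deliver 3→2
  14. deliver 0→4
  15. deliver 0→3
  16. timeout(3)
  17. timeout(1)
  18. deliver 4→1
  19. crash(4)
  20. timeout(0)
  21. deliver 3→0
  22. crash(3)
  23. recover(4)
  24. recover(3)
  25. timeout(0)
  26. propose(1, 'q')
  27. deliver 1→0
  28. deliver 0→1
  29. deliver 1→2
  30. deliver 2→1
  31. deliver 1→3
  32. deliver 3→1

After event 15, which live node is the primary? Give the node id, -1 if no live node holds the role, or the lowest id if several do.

e1 timeout(1): 1[prim,v=1,-]
e2 deliver 1→0: 0[back,v=1,-]
e3 deliver 1→2: 2[back,v=1,-]
e4 deliver 1→3: 3[back,v=1,-]
e5 deliver 1→4: 4[back,v=1,-]
e6 crash(2): 2[✗back,v=1,-]
e7 timeout(1): 1[back,v=2,-]
e8 deliver 2→1: ·
e9 recover(2): 2[back,v=1,-]
e10 timeout(0): 0[back,v=2,-]
e11 deliver 4→2: ·
e12 deliver 4→2: ·
e13 deliver 3→2: ·
e14 deliver 0→4: 4[back,v=2,-]
e15 deliver 0→3: 3[back,v=2,-]

-1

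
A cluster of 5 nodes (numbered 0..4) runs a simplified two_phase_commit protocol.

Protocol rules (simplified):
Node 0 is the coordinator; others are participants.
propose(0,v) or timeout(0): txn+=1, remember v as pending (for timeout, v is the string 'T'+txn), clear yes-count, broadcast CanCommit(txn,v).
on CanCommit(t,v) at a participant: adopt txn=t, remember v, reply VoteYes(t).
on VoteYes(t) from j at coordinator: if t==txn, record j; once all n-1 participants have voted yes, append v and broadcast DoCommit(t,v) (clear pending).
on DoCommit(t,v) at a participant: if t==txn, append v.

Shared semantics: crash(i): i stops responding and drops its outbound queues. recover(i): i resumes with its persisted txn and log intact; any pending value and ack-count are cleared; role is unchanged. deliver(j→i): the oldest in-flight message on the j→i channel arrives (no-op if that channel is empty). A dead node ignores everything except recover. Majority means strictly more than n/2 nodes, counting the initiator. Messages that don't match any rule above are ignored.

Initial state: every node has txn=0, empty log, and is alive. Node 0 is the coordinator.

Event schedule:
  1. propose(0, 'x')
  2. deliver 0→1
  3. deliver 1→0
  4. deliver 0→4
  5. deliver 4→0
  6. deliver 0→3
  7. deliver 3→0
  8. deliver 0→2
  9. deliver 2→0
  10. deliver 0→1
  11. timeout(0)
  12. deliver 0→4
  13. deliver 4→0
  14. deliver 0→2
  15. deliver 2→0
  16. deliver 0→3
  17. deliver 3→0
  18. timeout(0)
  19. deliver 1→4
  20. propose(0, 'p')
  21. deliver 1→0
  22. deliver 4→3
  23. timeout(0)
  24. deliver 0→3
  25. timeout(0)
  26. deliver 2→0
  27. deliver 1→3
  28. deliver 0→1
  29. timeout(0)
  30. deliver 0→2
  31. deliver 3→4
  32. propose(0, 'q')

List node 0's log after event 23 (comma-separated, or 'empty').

e1 propose(0,'x'): 0[coor,t=1,-]
e2 deliver 0→1: 1[part,t=1,-]
e3 deliver 1→0: ·
e4 deliver 0→4: 4[part,t=1,-]
e5 deliver 4→0: ·
e6 deliver 0→3: 3[part,t=1,-]
e7 deliver 3→0: ·
e8 deliver 0→2: 2[part,t=1,-]
e9 deliver 2→0: 0[coor,t=1,x]
e10 deliver 0→1: 1[part,t=1,x]
e11 timeout(0): 0[coor,t=2,x]
e12 deliver 0→4: 4[part,t=1,x]
e13 deliver 4→0: ·
e14 deliver 0→2: 2[part,t=1,x]
e15 deliver 2→0: ·
e16 deliver 0→3: 3[part,t=1,x]
e17 deliver 3→0: ·
e18 timeout(0): 0[coor,t=3,x]
e19 deliver 1→4: ·
e20 propose(0,'p'): 0[coor,t=4,x]
e21 deliver 1→0: ·
e22 deliver 4→3: ·
e23 timeout(0): 0[coor,t=5,x]

x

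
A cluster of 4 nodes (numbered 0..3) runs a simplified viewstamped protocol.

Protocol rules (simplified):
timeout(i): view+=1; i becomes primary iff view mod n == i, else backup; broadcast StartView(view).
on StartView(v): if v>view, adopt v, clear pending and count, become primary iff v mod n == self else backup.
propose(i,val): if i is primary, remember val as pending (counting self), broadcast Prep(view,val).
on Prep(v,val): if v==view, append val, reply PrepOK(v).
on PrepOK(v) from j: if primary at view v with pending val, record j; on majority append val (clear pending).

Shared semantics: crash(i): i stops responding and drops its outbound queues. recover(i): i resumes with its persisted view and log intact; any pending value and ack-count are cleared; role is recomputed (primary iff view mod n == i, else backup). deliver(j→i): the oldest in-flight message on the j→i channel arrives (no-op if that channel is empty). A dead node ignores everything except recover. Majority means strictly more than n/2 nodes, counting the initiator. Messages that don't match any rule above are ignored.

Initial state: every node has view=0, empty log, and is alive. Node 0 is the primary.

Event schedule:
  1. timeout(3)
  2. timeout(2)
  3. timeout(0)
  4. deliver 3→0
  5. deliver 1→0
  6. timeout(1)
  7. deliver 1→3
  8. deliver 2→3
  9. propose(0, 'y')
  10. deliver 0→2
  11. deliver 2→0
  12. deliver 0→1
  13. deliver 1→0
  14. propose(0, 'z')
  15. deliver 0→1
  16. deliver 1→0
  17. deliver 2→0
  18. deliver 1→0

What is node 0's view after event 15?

after 1 — timeout(3): n3:back/v1/[-]
after 2 — timeout(2): n2:back/v1/[-]
after 3 — timeout(0): n0:back/v1/[-]
after 4 — deliver 3→0: ·
after 5 — deliver 1→0: ·
after 6 — timeout(1): n1:prim/v1/[-]
after 7 — deliver 1→3: ·
after 8 — deliver 2→3: ·
after 9 — propose(0,'y'): ·
after 10 — deliver 0→2: ·
after 11 — deliver 2→0: ·
after 12 — deliver 0→1: ·
after 13 — deliver 1→0: ·
after 14 — propose(0,'z'): ·
after 15 — deliver 0→1: ·

1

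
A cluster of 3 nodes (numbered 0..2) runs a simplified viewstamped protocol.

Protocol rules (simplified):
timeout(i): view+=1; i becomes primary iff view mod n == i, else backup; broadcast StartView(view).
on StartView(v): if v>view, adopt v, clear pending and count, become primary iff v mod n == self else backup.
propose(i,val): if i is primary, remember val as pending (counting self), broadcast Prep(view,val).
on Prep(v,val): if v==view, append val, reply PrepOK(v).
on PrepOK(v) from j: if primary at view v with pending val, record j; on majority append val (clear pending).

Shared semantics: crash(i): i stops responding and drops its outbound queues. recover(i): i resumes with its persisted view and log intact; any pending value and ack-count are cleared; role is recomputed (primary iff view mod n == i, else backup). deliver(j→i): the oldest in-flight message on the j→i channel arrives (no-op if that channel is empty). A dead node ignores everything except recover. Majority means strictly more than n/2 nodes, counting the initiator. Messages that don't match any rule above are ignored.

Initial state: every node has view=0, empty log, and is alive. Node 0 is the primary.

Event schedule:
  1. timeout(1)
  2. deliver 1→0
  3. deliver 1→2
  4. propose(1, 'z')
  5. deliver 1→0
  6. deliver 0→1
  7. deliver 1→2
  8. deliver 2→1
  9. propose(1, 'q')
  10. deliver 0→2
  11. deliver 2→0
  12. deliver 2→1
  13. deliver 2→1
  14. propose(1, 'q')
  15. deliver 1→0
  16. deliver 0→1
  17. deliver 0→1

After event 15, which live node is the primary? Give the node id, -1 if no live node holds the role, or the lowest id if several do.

1

[1] timeout(1) → N1(prim v1 [-])
[2] deliver 1→0 → N0(back v1 [-])
[3] deliver 1→2 → N2(back v1 [-])
[4] propose(1,'z') → ∅
[5] deliver 1→0 → N0(back v1 [z])
[6] deliver 0→1 → N1(prim v1 [z])
[7] deliver 1→2 → N2(back v1 [z])
[8] deliver 2→1 → ∅
[9] propose(1,'q') → ∅
[10] deliver 0→2 → ∅
[11] deliver 2→0 → ∅
[12] deliver 2→1 → ∅
[13] deliver 2→1 → ∅
[14] propose(1,'q') → ∅
[15] deliver 1→0 → N0(back v1 [z,q])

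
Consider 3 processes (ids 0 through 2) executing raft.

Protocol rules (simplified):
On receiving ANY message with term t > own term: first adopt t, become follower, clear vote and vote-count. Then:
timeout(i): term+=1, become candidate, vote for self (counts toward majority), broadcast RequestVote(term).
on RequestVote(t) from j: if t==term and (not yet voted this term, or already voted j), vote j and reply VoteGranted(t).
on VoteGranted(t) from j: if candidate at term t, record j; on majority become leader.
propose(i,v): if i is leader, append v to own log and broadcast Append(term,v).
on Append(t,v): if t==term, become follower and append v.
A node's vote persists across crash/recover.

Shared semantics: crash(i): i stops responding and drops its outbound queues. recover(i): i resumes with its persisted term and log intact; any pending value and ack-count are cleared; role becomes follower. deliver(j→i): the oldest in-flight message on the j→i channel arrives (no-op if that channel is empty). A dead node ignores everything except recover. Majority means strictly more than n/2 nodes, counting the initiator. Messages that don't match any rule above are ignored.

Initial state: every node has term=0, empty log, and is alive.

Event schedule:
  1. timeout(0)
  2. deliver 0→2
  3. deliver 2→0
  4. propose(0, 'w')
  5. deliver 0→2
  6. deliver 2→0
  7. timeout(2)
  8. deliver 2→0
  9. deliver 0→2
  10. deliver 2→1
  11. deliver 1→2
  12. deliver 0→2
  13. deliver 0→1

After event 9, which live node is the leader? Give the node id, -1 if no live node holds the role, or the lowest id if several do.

2

after 1 — timeout(0): n0:cand/t1/[-]
after 2 — deliver 0→2: n2:foll/t1/[-]
after 3 — deliver 2→0: n0:lead/t1/[-]
after 4 — propose(0,'w'): n0:lead/t1/[w]
after 5 — deliver 0→2: n2:foll/t1/[w]
after 6 — deliver 2→0: ·
after 7 — timeout(2): n2:cand/t2/[w]
after 8 — deliver 2→0: n0:foll/t2/[w]
after 9 — deliver 0→2: n2:lead/t2/[w]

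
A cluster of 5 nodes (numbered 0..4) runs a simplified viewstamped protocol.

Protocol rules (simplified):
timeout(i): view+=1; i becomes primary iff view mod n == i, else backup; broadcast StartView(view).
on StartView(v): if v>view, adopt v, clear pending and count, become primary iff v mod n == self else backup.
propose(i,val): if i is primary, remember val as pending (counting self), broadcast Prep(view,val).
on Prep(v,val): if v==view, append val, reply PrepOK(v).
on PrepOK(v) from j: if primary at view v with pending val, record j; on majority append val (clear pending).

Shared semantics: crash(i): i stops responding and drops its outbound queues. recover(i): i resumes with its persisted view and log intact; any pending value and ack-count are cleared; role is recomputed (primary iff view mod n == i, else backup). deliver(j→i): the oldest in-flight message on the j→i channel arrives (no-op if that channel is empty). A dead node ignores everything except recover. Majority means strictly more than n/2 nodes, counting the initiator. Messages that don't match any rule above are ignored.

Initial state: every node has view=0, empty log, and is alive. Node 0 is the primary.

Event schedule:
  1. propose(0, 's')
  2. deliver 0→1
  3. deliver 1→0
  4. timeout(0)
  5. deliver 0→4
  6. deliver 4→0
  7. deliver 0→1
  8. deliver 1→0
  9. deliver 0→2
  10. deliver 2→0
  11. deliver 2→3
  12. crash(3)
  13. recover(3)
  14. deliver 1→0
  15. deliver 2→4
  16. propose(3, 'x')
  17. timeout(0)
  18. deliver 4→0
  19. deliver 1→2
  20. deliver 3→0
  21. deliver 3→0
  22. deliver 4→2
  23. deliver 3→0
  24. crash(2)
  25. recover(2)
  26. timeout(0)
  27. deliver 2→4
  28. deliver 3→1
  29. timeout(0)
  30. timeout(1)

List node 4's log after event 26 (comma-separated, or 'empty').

after 1 — propose(0,'s'): ·
after 2 — deliver 0→1: n1:back/v0/[s]
after 3 — deliver 1→0: ·
after 4 — timeout(0): n0:back/v1/[-]
after 5 — deliver 0→4: n4:back/v0/[s]
after 6 — deliver 4→0: ·
after 7 — deliver 0→1: n1:prim/v1/[s]
after 8 — deliver 1→0: ·
after 9 — deliver 0→2: n2:back/v0/[s]
after 10 — deliver 2→0: ·
after 11 — deliver 2→3: ·
after 12 — crash(3): n3:✗back/v0/[-]
after 13 — recover(3): n3:back/v0/[-]
after 14 — deliver 1→0: ·
after 15 — deliver 2→4: ·
after 16 — propose(3,'x'): ·
after 17 — timeout(0): n0:back/v2/[-]
after 18 — deliver 4→0: ·
after 19 — deliver 1→2: ·
after 20 — deliver 3→0: ·
after 21 — deliver 3→0: ·
after 22 — deliver 4→2: ·
after 23 — deliver 3→0: ·
after 24 — crash(2): n2:✗back/v0/[s]
after 25 — recover(2): n2:back/v0/[s]
after 26 — timeout(0): n0:back/v3/[-]

s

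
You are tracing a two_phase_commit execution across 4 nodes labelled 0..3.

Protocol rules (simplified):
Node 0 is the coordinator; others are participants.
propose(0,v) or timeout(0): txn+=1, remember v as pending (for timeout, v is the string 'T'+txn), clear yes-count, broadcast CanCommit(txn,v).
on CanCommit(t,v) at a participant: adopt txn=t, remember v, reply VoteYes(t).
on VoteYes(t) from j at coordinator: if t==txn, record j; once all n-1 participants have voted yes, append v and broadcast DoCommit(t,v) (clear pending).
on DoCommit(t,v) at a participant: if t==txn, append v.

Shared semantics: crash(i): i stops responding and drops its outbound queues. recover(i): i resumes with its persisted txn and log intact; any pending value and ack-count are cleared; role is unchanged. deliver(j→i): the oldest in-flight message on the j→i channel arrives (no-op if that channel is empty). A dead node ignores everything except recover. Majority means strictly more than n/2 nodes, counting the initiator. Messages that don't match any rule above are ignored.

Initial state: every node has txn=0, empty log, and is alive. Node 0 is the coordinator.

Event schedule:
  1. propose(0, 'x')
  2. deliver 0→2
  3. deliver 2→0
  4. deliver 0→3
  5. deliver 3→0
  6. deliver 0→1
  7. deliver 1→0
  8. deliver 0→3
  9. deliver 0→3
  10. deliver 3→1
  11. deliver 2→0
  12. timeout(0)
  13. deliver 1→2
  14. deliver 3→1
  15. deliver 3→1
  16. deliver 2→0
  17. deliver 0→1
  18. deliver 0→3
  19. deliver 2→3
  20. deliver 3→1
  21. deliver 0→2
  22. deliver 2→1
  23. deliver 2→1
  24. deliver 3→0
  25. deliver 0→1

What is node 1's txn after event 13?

1

1. propose(0,'x'):  <0:coor t1 ->
2. deliver 0→2:  <2:part t1 ->
3. deliver 2→0:  nop
4. deliver 0→3:  <3:part t1 ->
5. deliver 3→0:  nop
6. deliver 0→1:  <1:part t1 ->
7. deliver 1→0:  <0:coor t1 x>
8. deliver 0→3:  <3:part t1 x>
9. deliver 0→3:  nop
10. deliver 3→1:  nop
11. deliver 2→0:  nop
12. timeout(0):  <0:coor t2 x>
13. deliver 1→2:  nop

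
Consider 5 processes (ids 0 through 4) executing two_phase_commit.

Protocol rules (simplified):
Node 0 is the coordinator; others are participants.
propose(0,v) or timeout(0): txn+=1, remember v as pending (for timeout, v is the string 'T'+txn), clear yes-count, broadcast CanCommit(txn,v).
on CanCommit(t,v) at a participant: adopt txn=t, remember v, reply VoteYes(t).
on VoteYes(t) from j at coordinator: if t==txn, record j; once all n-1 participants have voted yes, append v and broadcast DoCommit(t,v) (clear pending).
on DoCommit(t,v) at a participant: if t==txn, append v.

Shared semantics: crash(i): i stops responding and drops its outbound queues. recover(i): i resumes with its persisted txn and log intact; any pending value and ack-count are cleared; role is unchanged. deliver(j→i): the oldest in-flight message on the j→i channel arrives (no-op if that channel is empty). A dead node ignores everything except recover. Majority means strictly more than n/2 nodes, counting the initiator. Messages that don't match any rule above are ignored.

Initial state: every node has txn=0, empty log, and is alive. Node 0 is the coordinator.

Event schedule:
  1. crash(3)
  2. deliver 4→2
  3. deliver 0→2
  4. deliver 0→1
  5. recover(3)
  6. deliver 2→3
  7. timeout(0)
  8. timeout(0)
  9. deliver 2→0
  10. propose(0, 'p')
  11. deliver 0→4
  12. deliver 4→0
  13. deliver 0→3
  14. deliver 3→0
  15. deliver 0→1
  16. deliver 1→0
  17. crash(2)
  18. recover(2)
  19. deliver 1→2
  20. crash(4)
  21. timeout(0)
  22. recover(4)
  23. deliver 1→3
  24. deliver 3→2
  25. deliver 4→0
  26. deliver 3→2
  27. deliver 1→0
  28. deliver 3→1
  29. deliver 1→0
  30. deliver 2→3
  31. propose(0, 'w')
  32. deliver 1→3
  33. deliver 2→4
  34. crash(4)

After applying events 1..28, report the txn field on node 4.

e1 crash(3): 3[✗part,t=0,-]
e2 deliver 4→2: ·
e3 deliver 0→2: ·
e4 deliver 0→1: ·
e5 recover(3): 3[part,t=0,-]
e6 deliver 2→3: ·
e7 timeout(0): 0[coor,t=1,-]
e8 timeout(0): 0[coor,t=2,-]
e9 deliver 2→0: ·
e10 propose(0,'p'): 0[coor,t=3,-]
e11 deliver 0→4: 4[part,t=1,-]
e12 deliver 4→0: ·
e13 deliver 0→3: 3[part,t=1,-]
e14 deliver 3→0: ·
e15 deliver 0→1: 1[part,t=1,-]
e16 deliver 1→0: ·
e17 crash(2): 2[✗part,t=0,-]
e18 recover(2): 2[part,t=0,-]
e19 deliver 1→2: ·
e20 crash(4): 4[✗part,t=1,-]
e21 timeout(0): 0[coor,t=4,-]
e22 recover(4): 4[part,t=1,-]
e23 deliver 1→3: ·
e24 deliver 3→2: ·
e25 deliver 4→0: ·
e26 deliver 3→2: ·
e27 deliver 1→0: ·
e28 deliver 3→1: ·

1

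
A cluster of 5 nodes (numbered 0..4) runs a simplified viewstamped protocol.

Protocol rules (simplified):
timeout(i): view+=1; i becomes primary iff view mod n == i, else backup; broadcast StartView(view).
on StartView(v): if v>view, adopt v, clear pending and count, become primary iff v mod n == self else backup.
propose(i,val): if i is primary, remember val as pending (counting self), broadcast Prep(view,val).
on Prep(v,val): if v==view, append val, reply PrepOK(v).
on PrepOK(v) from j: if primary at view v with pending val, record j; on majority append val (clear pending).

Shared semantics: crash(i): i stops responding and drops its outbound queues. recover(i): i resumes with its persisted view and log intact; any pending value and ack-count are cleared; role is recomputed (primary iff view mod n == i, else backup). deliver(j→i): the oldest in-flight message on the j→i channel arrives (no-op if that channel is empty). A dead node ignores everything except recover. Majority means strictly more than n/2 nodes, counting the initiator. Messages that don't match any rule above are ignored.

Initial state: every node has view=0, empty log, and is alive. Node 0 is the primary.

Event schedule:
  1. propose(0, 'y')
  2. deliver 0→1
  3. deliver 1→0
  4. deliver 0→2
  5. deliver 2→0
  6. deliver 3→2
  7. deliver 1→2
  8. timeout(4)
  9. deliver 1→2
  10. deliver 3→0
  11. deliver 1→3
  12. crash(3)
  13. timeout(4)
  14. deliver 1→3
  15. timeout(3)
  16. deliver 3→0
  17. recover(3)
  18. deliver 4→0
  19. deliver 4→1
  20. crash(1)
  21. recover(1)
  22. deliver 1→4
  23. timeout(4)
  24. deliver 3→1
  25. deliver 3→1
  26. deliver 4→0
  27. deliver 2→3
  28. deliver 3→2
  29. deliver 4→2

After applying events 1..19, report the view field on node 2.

0

1. propose(0,'y'):  nop
2. deliver 0→1:  <1:back v0 y>
3. deliver 1→0:  nop
4. deliver 0→2:  <2:back v0 y>
5. deliver 2→0:  <0:prim v0 y>
6. deliver 3→2:  nop
7. deliver 1→2:  nop
8. timeout(4):  <4:back v1 ->
9. deliver 1→2:  nop
10. deliver 3→0:  nop
11. deliver 1→3:  nop
12. crash(3):  <3:✗back v0 ->
13. timeout(4):  <4:back v2 ->
14. deliver 1→3:  nop
15. timeout(3):  nop
16. deliver 3→0:  nop
17. recover(3):  <3:back v0 ->
18. deliver 4→0:  <0:back v1 y>
19. deliver 4→1:  <1:prim v1 y>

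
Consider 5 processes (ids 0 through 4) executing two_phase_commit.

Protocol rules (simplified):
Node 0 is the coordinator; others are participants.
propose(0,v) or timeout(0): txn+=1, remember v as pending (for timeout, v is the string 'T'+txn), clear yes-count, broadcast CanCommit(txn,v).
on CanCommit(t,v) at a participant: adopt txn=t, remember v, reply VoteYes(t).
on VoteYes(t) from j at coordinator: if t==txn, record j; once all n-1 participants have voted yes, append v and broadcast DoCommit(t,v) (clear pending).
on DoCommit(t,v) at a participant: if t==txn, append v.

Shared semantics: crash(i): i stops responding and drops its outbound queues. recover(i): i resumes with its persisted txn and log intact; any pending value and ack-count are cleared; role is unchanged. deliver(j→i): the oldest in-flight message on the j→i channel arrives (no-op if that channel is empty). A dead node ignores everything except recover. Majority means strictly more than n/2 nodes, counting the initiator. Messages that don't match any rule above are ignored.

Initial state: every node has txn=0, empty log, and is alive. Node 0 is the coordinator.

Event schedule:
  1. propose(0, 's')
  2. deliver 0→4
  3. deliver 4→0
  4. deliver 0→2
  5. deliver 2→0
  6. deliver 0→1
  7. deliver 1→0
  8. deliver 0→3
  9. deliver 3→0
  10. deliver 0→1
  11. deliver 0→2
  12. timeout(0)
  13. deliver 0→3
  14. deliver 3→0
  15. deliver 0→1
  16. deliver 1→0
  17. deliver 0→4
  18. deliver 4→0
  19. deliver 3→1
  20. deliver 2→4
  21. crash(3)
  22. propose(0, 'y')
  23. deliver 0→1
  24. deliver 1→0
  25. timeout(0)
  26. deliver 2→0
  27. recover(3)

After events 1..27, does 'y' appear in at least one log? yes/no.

no

after 1 — propose(0,'s'): n0:coor/t1/[-]
after 2 — deliver 0→4: n4:part/t1/[-]
after 3 — deliver 4→0: ·
after 4 — deliver 0→2: n2:part/t1/[-]
after 5 — deliver 2→0: ·
after 6 — deliver 0→1: n1:part/t1/[-]
after 7 — deliver 1→0: ·
after 8 — deliver 0→3: n3:part/t1/[-]
after 9 — deliver 3→0: n0:coor/t1/[s]
after 10 — deliver 0→1: n1:part/t1/[s]
after 11 — deliver 0→2: n2:part/t1/[s]
after 12 — timeout(0): n0:coor/t2/[s]
after 13 — deliver 0→3: n3:part/t1/[s]
after 14 — deliver 3→0: ·
after 15 — deliver 0→1: n1:part/t2/[s]
after 16 — deliver 1→0: ·
after 17 — deliver 0→4: n4:part/t1/[s]
after 18 — deliver 4→0: ·
after 19 — deliver 3→1: ·
after 20 — deliver 2→4: ·
after 21 — crash(3): n3:✗part/t1/[s]
after 22 — propose(0,'y'): n0:coor/t3/[s]
after 23 — deliver 0→1: n1:part/t3/[s]
after 24 — deliver 1→0: ·
after 25 — timeout(0): n0:coor/t4/[s]
after 26 — deliver 2→0: ·
after 27 — recover(3): n3:part/t1/[s]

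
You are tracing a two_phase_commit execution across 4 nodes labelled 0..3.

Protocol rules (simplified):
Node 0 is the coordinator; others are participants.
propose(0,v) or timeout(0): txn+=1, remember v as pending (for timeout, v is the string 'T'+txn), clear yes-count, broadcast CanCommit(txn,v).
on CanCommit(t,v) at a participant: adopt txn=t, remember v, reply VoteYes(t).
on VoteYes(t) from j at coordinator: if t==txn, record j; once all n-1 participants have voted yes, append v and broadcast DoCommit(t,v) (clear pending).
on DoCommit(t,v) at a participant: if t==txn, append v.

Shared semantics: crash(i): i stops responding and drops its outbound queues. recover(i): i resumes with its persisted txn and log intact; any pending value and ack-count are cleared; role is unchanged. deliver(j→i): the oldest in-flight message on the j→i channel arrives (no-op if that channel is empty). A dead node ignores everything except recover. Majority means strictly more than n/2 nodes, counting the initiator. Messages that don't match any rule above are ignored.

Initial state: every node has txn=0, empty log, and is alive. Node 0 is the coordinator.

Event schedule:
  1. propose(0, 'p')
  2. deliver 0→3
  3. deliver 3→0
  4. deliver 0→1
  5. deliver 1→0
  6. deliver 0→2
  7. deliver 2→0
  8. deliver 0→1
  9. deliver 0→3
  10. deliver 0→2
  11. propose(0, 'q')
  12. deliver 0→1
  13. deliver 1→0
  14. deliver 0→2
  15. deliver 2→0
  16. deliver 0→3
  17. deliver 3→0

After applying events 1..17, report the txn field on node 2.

2

e1 propose(0,'p'): 0[coor,t=1,-]
e2 deliver 0→3: 3[part,t=1,-]
e3 deliver 3→0: ·
e4 deliver 0→1: 1[part,t=1,-]
e5 deliver 1→0: ·
e6 deliver 0→2: 2[part,t=1,-]
e7 deliver 2→0: 0[coor,t=1,p]
e8 deliver 0→1: 1[part,t=1,p]
e9 deliver 0→3: 3[part,t=1,p]
e10 deliver 0→2: 2[part,t=1,p]
e11 propose(0,'q'): 0[coor,t=2,p]
e12 deliver 0→1: 1[part,t=2,p]
e13 deliver 1→0: ·
e14 deliver 0→2: 2[part,t=2,p]
e15 deliver 2→0: ·
e16 deliver 0→3: 3[part,t=2,p]
e17 deliver 3→0: 0[coor,t=2,p,q]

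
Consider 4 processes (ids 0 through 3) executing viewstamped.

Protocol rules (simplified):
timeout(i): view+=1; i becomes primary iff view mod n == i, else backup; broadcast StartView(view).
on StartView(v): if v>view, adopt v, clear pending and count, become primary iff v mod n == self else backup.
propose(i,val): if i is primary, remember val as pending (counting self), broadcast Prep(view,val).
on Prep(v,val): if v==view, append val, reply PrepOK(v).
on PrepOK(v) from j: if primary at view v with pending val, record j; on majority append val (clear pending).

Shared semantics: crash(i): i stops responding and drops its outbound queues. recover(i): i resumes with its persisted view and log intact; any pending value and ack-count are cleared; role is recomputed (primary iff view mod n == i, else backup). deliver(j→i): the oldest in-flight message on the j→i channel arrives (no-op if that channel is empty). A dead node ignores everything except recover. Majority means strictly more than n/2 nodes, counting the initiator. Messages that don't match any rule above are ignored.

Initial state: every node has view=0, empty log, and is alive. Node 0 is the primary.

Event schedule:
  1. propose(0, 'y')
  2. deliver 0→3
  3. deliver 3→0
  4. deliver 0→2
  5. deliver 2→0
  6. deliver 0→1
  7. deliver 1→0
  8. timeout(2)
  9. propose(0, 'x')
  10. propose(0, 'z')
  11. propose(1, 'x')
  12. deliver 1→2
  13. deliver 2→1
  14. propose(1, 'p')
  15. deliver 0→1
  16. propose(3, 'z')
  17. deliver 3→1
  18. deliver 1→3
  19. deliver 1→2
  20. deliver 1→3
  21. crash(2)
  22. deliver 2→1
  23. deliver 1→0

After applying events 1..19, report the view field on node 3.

0

step 1 propose(0,'y'): —
step 2 deliver 0→3: 3={back,v=0,log=y}
step 3 deliver 3→0: —
step 4 deliver 0→2: 2={back,v=0,log=y}
step 5 deliver 2→0: 0={prim,v=0,log=y}
step 6 deliver 0→1: 1={back,v=0,log=y}
step 7 deliver 1→0: —
step 8 timeout(2): 2={back,v=1,log=y}
step 9 propose(0,'x'): —
step 10 propose(0,'z'): —
step 11 propose(1,'x'): —
step 12 deliver 1→2: —
step 13 deliver 2→1: 1={prim,v=1,log=y}
step 14 propose(1,'p'): —
step 15 deliver 0→1: —
step 16 propose(3,'z'): —
step 17 deliver 3→1: —
step 18 deliver 1→3: —
step 19 deliver 1→2: 2={back,v=1,log=y,p}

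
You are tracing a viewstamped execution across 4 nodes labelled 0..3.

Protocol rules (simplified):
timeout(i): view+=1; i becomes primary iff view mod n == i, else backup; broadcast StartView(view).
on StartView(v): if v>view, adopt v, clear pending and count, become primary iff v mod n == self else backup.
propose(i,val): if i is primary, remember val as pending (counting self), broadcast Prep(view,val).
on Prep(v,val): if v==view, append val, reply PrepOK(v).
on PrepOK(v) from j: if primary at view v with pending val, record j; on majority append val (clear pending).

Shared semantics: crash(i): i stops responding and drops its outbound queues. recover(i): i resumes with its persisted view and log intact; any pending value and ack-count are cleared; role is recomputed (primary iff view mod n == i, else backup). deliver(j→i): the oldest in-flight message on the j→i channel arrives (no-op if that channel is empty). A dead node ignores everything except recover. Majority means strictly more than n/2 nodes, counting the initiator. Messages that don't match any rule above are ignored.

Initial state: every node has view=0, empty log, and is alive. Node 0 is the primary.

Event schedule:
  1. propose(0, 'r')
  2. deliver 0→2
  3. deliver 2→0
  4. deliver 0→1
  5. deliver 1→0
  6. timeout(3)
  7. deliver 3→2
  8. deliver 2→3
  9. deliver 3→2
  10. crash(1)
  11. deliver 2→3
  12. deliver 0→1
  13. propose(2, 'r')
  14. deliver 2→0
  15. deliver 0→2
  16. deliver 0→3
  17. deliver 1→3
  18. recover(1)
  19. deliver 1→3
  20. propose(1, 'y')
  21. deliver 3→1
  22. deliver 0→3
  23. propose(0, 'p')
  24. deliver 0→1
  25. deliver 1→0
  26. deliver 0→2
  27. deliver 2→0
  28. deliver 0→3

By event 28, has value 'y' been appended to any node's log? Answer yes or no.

no

[1] propose(0,'r') → ∅
[2] deliver 0→2 → N2(back v0 [r])
[3] deliver 2→0 → ∅
[4] deliver 0→1 → N1(back v0 [r])
[5] deliver 1→0 → N0(prim v0 [r])
[6] timeout(3) → N3(back v1 [-])
[7] deliver 3→2 → N2(back v1 [r])
[8] deliver 2→3 → ∅
[9] deliver 3→2 → ∅
[10] crash(1) → N1(✗back v0 [r])
[11] deliver 2→3 → ∅
[12] deliver 0→1 → ∅
[13] propose(2,'r') → ∅
[14] deliver 2→0 → ∅
[15] deliver 0→2 → ∅
[16] deliver 0→3 → ∅
[17] deliver 1→3 → ∅
[18] recover(1) → N1(back v0 [r])
[19] deliver 1→3 → ∅
[20] propose(1,'y') → ∅
[21] deliver 3→1 → N1(prim v1 [r])
[22] deliver 0→3 → ∅
[23] propose(0,'p') → ∅
[24] deliver 0→1 → ∅
[25] deliver 1→0 → ∅
[26] deliver 0→2 → ∅
[27] deliver 2→0 → ∅
[28] deliver 0→3 → ∅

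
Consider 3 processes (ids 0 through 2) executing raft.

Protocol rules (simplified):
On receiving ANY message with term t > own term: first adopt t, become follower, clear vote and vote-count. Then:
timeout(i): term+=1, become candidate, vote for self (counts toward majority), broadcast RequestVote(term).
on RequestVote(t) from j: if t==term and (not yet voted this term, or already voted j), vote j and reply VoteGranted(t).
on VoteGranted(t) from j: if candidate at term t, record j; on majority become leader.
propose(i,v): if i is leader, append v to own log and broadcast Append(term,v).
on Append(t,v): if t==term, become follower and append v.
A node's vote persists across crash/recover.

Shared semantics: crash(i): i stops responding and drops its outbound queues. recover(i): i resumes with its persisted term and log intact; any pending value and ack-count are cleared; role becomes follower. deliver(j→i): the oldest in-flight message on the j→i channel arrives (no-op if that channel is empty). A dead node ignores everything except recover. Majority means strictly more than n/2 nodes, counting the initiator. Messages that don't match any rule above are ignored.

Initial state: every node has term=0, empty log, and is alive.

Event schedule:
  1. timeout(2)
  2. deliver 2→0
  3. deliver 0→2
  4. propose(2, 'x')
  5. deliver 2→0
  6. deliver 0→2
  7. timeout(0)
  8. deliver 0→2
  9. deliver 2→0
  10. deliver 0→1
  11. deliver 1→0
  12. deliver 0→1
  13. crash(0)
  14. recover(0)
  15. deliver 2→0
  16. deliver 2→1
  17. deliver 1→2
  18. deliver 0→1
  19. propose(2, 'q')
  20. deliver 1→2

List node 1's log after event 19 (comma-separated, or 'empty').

empty

e1 timeout(2): 2[cand,t=1,-]
e2 deliver 2→0: 0[foll,t=1,-]
e3 deliver 0→2: 2[lead,t=1,-]
e4 propose(2,'x'): 2[lead,t=1,x]
e5 deliver 2→0: 0[foll,t=1,x]
e6 deliver 0→2: ·
e7 timeout(0): 0[cand,t=2,x]
e8 deliver 0→2: 2[foll,t=2,x]
e9 deliver 2→0: 0[lead,t=2,x]
e10 deliver 0→1: 1[foll,t=2,-]
e11 deliver 1→0: ·
e12 deliver 0→1: ·
e13 crash(0): 0[✗lead,t=2,x]
e14 recover(0): 0[foll,t=2,x]
e15 deliver 2→0: ·
e16 deliver 2→1: ·
e17 deliver 1→2: ·
e18 deliver 0→1: ·
e19 propose(2,'q'): ·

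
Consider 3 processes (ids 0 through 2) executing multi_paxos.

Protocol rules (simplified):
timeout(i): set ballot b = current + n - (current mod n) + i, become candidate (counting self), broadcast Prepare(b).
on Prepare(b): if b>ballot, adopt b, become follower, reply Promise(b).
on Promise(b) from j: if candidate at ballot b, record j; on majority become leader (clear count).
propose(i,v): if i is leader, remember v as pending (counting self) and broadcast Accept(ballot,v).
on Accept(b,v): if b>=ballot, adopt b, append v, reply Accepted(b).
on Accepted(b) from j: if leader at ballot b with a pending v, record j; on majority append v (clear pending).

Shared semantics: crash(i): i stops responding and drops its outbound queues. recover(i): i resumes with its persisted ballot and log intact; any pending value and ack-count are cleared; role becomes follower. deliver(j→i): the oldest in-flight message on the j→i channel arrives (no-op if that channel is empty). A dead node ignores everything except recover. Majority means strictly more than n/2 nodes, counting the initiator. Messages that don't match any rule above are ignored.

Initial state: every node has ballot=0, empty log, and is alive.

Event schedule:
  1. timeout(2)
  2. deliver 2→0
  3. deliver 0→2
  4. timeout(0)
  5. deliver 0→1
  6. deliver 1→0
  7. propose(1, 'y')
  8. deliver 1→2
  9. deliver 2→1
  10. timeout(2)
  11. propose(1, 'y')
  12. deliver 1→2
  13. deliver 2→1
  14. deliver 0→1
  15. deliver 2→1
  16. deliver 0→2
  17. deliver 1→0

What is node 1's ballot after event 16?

8

e1 timeout(2): 2[cand,b=5,-]
e2 deliver 2→0: 0[foll,b=5,-]
e3 deliver 0→2: 2[lead,b=5,-]
e4 timeout(0): 0[cand,b=6,-]
e5 deliver 0→1: 1[foll,b=6,-]
e6 deliver 1→0: 0[lead,b=6,-]
e7 propose(1,'y'): ·
e8 deliver 1→2: ·
e9 deliver 2→1: ·
e10 timeout(2): 2[cand,b=8,-]
e11 propose(1,'y'): ·
e12 deliver 1→2: ·
e13 deliver 2→1: 1[foll,b=8,-]
e14 deliver 0→1: ·
e15 deliver 2→1: ·
e16 deliver 0→2: ·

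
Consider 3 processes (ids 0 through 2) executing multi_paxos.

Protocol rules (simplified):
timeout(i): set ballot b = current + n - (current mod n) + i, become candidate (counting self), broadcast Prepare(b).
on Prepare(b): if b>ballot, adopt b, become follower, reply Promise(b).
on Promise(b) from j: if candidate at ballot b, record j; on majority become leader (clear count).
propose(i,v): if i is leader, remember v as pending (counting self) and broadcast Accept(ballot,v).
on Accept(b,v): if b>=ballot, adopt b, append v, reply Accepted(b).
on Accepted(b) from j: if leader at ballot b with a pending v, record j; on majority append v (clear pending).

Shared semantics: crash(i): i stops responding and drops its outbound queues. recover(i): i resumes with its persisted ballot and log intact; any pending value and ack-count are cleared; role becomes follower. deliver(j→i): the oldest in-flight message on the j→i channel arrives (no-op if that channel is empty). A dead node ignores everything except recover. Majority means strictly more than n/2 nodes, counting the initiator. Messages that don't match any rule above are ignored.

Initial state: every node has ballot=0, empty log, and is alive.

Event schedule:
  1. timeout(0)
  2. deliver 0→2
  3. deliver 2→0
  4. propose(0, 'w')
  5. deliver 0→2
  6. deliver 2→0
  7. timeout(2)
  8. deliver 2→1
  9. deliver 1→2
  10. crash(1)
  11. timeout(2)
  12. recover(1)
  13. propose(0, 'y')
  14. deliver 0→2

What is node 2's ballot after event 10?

8

[1] timeout(0) → N0(cand b3 [-])
[2] deliver 0→2 → N2(foll b3 [-])
[3] deliver 2→0 → N0(lead b3 [-])
[4] propose(0,'w') → ∅
[5] deliver 0→2 → N2(foll b3 [w])
[6] deliver 2→0 → N0(lead b3 [w])
[7] timeout(2) → N2(cand b8 [w])
[8] deliver 2→1 → N1(foll b8 [-])
[9] deliver 1→2 → N2(lead b8 [w])
[10] crash(1) → N1(✗foll b8 [-])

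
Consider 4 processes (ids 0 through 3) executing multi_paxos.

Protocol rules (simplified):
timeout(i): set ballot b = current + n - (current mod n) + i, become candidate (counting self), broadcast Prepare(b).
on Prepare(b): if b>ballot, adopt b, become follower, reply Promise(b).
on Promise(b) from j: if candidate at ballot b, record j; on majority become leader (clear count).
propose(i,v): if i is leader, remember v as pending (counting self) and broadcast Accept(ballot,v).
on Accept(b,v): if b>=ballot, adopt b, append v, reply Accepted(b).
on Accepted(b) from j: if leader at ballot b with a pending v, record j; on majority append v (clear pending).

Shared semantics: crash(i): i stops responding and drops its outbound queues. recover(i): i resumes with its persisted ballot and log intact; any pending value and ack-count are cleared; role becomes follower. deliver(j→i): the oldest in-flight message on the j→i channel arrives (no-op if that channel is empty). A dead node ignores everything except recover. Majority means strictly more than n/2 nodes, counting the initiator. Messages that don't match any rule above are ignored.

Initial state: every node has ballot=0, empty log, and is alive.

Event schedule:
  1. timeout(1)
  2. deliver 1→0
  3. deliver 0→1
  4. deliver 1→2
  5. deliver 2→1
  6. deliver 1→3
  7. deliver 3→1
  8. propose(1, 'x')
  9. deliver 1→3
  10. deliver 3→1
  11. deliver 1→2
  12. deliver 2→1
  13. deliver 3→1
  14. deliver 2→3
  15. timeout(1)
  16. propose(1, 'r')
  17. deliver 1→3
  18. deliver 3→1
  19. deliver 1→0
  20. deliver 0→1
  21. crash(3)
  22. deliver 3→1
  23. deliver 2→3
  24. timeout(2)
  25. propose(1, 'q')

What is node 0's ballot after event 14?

1. timeout(1):  <1:cand b5 ->
2. deliver 1→0:  <0:foll b5 ->
3. deliver 0→1:  nop
4. deliver 1→2:  <2:foll b5 ->
5. deliver 2→1:  <1:lead b5 ->
6. deliver 1→3:  <3:foll b5 ->
7. deliver 3→1:  nop
8. propose(1,'x'):  nop
9. deliver 1→3:  <3:foll b5 x>
10. deliver 3→1:  nop
11. deliver 1→2:  <2:foll b5 x>
12. deliver 2→1:  <1:lead b5 x>
13. deliver 3→1:  nop
14. deliver 2→3:  nop

5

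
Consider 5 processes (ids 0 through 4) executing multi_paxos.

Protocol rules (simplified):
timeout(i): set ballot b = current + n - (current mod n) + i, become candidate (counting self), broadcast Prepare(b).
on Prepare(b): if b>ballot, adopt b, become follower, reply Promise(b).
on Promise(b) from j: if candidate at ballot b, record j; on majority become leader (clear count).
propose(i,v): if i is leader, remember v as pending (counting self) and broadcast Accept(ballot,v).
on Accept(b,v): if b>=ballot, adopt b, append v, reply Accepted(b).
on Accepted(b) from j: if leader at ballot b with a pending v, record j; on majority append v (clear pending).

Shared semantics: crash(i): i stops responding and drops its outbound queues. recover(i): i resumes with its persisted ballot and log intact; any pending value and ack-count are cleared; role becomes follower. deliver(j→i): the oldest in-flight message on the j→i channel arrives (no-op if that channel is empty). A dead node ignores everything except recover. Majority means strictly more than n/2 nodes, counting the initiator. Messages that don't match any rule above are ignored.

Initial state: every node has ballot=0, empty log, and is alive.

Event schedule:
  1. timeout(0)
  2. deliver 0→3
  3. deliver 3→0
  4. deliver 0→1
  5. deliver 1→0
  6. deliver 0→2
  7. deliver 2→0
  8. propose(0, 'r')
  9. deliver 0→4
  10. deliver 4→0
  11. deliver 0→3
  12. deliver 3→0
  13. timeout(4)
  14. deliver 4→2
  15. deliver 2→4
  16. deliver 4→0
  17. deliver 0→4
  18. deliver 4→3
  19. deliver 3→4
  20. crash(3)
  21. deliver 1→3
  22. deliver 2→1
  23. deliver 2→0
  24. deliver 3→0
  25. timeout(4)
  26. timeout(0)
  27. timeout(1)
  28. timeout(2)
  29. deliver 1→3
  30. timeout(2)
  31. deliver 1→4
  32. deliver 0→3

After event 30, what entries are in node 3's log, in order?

r

step 1 timeout(0): 0={cand,b=5,log=-}
step 2 deliver 0→3: 3={foll,b=5,log=-}
step 3 deliver 3→0: —
step 4 deliver 0→1: 1={foll,b=5,log=-}
step 5 deliver 1→0: 0={lead,b=5,log=-}
step 6 deliver 0→2: 2={foll,b=5,log=-}
step 7 deliver 2→0: —
step 8 propose(0,'r'): —
step 9 deliver 0→4: 4={foll,b=5,log=-}
step 10 deliver 4→0: —
step 11 deliver 0→3: 3={foll,b=5,log=r}
step 12 deliver 3→0: —
step 13 timeout(4): 4={cand,b=14,log=-}
step 14 deliver 4→2: 2={foll,b=14,log=-}
step 15 deliver 2→4: —
step 16 deliver 4→0: 0={foll,b=14,log=-}
step 17 deliver 0→4: —
step 18 deliver 4→3: 3={foll,b=14,log=r}
step 19 deliver 3→4: 4={lead,b=14,log=-}
step 20 crash(3): 3={✗foll,b=14,log=r}
step 21 deliver 1→3: —
step 22 deliver 2→1: —
step 23 deliver 2→0: —
step 24 deliver 3→0: —
step 25 timeout(4): 4={cand,b=19,log=-}
step 26 timeout(0): 0={cand,b=15,log=-}
step 27 timeout(1): 1={cand,b=11,log=-}
step 28 timeout(2): 2={cand,b=17,log=-}
step 29 deliver 1→3: —
step 30 timeout(2): 2={cand,b=22,log=-}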